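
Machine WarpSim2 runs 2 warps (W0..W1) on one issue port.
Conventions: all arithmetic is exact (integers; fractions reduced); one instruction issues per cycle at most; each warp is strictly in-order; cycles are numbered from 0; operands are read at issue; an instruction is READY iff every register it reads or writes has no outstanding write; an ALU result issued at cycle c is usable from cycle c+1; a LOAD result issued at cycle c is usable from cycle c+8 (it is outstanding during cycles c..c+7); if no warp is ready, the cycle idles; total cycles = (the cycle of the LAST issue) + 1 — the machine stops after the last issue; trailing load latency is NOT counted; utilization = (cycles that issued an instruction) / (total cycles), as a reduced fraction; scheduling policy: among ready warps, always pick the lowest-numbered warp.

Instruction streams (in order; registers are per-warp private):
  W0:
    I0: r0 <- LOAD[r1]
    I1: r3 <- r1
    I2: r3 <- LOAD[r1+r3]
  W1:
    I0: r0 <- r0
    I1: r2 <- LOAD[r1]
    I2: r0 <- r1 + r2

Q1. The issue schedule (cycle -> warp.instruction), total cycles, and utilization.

cycle 0: W0.I0
cycle 1: W0.I1
cycle 2: W0.I2
cycle 3: W1.I0
cycle 4: W1.I1
cycle 5: idle
cycle 6: idle
cycle 7: idle
cycle 8: idle
cycle 9: idle
cycle 10: idle
cycle 11: idle
cycle 12: W1.I2

Answer: 13 cycles, utilization 6/13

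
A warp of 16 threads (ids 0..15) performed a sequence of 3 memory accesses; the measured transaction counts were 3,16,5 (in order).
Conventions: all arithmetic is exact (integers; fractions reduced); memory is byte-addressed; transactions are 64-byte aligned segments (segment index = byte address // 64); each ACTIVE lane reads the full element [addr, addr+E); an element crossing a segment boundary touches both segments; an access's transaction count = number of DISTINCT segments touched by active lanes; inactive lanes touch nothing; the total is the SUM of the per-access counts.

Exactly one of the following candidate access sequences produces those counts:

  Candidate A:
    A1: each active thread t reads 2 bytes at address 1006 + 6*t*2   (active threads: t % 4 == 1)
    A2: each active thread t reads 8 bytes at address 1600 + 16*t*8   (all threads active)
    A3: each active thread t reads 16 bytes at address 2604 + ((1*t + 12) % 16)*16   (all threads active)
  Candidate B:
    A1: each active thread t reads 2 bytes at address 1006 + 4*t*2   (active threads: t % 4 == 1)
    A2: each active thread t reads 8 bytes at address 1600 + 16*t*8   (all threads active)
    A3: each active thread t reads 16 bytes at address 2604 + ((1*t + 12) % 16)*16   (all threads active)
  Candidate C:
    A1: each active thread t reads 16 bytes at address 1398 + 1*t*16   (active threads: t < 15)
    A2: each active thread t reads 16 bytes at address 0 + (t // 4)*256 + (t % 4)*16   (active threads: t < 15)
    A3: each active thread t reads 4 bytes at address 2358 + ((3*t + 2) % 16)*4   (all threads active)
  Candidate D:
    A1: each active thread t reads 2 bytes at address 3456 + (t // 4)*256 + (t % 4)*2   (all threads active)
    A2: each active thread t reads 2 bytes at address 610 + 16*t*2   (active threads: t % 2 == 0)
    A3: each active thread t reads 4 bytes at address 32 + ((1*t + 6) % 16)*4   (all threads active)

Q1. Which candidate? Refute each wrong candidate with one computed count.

A: A1 gives 4 transactions, not 3
C: A1 gives 5 transactions, not 3
D: A1 gives 4 transactions, not 3
B: all counts match (3,16,5)

Answer: B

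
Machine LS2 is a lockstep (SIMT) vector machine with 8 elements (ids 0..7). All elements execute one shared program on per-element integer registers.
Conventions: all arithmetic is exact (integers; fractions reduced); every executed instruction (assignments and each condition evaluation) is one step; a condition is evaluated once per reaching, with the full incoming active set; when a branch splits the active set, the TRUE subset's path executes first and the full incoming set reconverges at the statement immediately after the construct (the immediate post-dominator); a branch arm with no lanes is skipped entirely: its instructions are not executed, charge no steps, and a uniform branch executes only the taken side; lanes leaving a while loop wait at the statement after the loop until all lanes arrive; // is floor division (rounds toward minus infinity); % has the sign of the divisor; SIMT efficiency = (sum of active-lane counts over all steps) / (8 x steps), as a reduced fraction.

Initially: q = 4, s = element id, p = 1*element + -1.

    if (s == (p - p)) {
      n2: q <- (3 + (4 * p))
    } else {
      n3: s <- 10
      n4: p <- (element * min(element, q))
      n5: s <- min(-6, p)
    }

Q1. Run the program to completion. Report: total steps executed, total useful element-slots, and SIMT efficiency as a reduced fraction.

Answer: 5 steps, 30 useful, 3/4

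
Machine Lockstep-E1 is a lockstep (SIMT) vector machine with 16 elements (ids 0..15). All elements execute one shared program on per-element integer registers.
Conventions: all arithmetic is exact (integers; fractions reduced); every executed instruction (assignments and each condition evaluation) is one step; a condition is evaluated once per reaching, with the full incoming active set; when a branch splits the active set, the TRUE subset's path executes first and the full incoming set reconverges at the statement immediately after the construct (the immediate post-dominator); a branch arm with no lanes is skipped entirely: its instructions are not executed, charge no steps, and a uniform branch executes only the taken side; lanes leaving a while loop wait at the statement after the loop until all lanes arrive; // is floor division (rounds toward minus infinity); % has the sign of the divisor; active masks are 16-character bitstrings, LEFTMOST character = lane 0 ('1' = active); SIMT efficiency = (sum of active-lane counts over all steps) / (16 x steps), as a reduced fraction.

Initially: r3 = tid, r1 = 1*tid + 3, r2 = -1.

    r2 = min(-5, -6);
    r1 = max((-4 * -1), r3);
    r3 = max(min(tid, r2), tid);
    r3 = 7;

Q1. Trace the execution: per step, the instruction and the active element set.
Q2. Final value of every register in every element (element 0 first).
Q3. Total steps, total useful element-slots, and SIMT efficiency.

step 0: r2 <- min(-5, -6)            1111111111111111
step 1: r1 <- max((-4 * -1), r3)     1111111111111111
step 2: r3 <- max(min(tid, r2), tid) 1111111111111111
step 3: r3 <- 7                      1111111111111111

Answer: 4 steps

r3: 7,7,7,7,7,7,7,7,7,7,7,7,7,7,7,7
r1: 4,4,4,4,4,5,6,7,8,9,10,11,12,13,14,15
r2: -6,-6,-6,-6,-6,-6,-6,-6,-6,-6,-6,-6,-6,-6,-6,-6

steps = 4; useful = 64; efficiency = 64/64 = 1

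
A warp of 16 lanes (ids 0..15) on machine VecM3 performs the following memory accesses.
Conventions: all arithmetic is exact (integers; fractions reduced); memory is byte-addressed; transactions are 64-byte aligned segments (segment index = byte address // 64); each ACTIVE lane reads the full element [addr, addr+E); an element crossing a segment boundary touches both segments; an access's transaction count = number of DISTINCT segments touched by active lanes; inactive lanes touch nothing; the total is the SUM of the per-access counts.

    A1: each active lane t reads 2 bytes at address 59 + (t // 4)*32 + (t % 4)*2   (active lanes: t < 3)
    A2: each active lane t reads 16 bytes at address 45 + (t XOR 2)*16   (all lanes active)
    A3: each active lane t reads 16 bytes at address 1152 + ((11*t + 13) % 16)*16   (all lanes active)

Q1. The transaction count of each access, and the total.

A1: 2 transactions
A2: 5 transactions
A3: 4 transactions

Answer: 2,5,4; total 11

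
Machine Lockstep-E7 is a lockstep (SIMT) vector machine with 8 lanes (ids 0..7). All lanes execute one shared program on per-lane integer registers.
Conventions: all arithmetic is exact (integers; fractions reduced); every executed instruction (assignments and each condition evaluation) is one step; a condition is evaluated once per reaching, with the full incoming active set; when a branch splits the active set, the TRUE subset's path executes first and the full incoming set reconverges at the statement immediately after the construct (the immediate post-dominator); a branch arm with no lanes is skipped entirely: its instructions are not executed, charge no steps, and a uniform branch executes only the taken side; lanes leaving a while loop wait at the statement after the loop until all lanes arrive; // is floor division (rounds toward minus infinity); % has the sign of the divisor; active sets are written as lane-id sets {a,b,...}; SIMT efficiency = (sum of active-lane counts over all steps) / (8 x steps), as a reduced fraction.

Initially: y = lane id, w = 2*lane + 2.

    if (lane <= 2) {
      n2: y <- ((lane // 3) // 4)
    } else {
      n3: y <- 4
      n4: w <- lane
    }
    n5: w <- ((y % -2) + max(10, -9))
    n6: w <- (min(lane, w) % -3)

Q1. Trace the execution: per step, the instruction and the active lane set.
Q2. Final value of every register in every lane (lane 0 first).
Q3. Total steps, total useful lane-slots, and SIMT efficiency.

step 0: eval (lane <= 2)             {0,1,2,3,4,5,6,7}
step 1: y <- ((lane // 3) // 4)      {0,1,2}
step 2: y <- 4                       {3,4,5,6,7}
step 3: w <- lane                    {3,4,5,6,7}
step 4: w <- ((y % -2) + max(10, -9)) {0,1,2,3,4,5,6,7}
step 5: w <- (min(lane, w) % -3)     {0,1,2,3,4,5,6,7}

Answer: 6 steps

y: 0,0,0,4,4,4,4,4
w: 0,-2,-1,0,-2,-1,0,-2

steps = 6; useful = 37; efficiency = 37/48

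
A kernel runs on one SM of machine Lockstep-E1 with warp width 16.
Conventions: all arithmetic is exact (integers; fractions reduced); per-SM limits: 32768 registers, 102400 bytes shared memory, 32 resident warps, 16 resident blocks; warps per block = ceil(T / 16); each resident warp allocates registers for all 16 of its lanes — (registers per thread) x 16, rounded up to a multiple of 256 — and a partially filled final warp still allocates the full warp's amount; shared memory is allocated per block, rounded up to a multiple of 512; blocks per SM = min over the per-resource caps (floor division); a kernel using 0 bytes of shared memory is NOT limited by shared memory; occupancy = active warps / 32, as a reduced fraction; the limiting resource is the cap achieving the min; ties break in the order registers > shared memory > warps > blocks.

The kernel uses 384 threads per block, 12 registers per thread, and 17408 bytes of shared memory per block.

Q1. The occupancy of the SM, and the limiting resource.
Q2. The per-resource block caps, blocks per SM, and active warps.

Answer: occupancy 3/4, limited by warps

registers: 5 blocks
shared memory: 5 blocks
warps: 1 block
blocks: 16 blocks

Answer: 1 block, 24 active warps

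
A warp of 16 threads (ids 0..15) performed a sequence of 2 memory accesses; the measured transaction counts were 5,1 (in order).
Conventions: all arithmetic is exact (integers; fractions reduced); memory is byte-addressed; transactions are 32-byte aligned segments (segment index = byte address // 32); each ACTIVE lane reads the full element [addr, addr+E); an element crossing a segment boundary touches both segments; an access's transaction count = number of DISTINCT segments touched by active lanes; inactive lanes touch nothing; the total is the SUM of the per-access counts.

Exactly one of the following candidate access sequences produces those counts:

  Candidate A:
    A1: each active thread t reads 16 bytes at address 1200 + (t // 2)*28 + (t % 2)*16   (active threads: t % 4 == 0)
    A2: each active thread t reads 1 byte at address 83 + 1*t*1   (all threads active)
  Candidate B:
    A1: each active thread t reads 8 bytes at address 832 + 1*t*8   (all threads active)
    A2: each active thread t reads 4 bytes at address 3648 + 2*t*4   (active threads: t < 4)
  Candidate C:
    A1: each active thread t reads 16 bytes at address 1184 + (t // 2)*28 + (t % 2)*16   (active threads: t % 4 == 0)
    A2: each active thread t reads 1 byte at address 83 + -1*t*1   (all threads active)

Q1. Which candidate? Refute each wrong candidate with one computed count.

A: A2 gives 2 transactions, not 1
B: A1 gives 4 transactions, not 5
C: all counts match (5,1)

Answer: C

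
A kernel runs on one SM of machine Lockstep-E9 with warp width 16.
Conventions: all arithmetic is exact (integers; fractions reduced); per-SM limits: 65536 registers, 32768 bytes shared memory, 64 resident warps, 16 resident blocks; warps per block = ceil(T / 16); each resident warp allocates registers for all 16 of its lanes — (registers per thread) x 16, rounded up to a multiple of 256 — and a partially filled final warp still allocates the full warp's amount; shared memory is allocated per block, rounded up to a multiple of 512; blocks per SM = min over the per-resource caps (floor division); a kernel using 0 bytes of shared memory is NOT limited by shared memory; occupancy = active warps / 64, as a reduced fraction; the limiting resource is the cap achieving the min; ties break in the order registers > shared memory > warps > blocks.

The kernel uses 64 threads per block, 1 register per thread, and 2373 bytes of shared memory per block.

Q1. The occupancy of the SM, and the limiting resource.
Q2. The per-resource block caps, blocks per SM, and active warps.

Answer: occupancy 3/4, limited by shared memory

registers: 64 blocks
shared memory: 12 blocks
warps: 16 blocks
blocks: 16 blocks

Answer: 12 blocks, 48 active warps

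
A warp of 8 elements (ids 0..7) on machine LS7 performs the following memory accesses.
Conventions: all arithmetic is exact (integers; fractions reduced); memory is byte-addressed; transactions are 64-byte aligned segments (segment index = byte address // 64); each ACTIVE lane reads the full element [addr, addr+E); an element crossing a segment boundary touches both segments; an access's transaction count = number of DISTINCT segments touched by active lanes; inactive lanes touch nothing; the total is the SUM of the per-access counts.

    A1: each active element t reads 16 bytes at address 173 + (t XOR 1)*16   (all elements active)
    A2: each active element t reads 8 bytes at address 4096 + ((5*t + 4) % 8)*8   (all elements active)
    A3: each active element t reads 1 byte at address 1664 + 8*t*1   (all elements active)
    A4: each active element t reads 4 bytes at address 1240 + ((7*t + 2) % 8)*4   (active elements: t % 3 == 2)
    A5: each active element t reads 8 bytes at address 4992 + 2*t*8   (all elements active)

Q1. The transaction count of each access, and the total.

A1: 3 transactions
A2: 1 transaction
A3: 1 transaction
A4: 1 transaction
A5: 2 transactions

Answer: 3,1,1,1,2; total 8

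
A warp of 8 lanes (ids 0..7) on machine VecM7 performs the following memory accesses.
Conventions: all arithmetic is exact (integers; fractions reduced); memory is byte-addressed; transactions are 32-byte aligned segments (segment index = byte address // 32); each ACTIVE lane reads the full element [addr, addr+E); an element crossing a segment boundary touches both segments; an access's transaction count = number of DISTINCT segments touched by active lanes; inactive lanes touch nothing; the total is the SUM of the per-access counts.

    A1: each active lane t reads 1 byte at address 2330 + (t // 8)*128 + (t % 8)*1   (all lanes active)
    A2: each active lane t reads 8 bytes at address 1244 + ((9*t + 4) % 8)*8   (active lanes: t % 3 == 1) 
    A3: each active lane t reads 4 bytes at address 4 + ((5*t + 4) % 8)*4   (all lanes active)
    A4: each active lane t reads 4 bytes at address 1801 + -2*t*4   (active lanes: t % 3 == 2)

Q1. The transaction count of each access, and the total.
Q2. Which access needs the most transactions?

A1: 2 transactions
A2: 3 transactions
A3: 2 transactions
A4: 1 transaction

Answer: 2,3,2,1; total 8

Answer: A2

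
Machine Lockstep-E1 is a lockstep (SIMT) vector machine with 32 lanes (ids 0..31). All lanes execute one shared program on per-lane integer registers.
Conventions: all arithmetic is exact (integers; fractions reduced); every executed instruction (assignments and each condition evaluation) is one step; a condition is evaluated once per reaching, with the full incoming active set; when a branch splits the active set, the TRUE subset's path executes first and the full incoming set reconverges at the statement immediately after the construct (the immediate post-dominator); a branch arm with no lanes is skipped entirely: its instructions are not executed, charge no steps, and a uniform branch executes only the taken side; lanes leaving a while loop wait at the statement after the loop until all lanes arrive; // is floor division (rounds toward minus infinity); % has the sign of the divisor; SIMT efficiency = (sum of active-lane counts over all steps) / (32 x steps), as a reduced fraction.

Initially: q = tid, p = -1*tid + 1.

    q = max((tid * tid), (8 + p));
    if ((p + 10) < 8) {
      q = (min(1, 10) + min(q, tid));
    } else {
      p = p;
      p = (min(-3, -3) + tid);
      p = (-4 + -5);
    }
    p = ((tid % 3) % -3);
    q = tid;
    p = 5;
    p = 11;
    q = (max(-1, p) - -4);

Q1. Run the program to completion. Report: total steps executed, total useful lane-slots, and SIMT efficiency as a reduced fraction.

Answer: 11 steps, 264 useful, 3/4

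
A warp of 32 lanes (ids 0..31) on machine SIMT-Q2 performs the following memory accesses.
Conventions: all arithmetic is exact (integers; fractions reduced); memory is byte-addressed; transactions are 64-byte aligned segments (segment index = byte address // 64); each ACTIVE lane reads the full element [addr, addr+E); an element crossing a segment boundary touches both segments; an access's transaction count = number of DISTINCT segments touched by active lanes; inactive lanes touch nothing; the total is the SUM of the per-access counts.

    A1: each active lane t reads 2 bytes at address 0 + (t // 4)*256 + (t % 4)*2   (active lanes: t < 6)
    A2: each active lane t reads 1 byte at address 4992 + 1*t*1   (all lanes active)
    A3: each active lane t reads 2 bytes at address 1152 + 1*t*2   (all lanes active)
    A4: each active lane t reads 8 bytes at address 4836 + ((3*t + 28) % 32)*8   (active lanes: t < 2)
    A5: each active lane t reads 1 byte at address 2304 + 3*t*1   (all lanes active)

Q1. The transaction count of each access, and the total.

A1: 2 transactions
A2: 1 transaction
A3: 1 transaction
A4: 1 transaction
A5: 2 transactions

Answer: 2,1,1,1,2; total 7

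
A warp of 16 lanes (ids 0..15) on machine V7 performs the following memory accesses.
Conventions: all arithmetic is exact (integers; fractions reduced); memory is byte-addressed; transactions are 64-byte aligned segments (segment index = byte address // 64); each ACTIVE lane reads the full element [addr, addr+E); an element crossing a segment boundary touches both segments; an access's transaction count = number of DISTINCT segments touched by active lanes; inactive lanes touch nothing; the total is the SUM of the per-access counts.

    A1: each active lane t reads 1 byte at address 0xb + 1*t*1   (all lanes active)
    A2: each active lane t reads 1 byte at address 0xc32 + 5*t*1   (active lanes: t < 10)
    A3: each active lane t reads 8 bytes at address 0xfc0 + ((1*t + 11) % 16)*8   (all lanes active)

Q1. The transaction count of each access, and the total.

A1: 1 transaction
A2: 2 transactions
A3: 2 transactions

Answer: 1,2,2; total 5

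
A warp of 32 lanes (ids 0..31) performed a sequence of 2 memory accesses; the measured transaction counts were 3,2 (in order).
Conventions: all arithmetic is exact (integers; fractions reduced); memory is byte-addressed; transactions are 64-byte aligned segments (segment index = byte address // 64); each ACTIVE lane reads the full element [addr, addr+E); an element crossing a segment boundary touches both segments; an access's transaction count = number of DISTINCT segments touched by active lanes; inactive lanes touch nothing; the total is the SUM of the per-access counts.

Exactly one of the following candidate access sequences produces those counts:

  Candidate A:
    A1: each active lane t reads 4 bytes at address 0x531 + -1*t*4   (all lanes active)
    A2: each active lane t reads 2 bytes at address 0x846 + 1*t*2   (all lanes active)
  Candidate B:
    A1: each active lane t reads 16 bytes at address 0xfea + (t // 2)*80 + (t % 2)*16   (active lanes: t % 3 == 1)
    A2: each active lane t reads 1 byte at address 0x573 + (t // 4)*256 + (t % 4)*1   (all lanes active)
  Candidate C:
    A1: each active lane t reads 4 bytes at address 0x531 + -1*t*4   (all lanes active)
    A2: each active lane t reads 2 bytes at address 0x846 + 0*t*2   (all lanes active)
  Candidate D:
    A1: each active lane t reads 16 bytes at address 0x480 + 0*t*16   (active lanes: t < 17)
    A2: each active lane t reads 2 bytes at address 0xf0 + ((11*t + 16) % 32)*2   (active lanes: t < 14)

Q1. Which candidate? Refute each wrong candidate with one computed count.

B: A1 gives 14 transactions, not 3
C: A2 gives 1 transaction, not 2
D: A1 gives 1 transaction, not 3
A: all counts match (3,2)

Answer: A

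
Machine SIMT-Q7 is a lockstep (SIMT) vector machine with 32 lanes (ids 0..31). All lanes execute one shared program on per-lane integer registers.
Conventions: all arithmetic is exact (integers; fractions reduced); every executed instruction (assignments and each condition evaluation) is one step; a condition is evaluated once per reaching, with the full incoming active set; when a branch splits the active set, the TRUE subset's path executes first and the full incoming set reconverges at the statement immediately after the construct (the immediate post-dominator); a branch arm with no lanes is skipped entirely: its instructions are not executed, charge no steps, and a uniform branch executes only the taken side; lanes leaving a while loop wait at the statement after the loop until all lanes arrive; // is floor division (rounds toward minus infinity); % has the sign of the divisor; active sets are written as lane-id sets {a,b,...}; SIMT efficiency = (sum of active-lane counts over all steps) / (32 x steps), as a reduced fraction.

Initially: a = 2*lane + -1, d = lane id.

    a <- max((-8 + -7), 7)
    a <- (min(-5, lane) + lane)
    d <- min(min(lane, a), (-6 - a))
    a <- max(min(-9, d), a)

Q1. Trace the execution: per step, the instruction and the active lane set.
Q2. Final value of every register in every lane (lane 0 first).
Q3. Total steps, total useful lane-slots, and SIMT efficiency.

step 0: a <- max((-8 + -7), 7)       {0,1,2,3,4,5,6,7,8,9,10,11,12,13,14,15,16,17,18,19,20,21,22,23,24,25,26,27,28,29,30,31}
step 1: a <- (min(-5, lane) + lane)  {0,1,2,3,4,5,6,7,8,9,10,11,12,13,14,15,16,17,18,19,20,21,22,23,24,25,26,27,28,29,30,31}
step 2: d <- min(min(lane, a), (-6 - a)) {0,1,2,3,4,5,6,7,8,9,10,11,12,13,14,15,16,17,18,19,20,21,22,23,24,25,26,27,28,29,30,31}
step 3: a <- max(min(-9, d), a)      {0,1,2,3,4,5,6,7,8,9,10,11,12,13,14,15,16,17,18,19,20,21,22,23,24,25,26,27,28,29,30,31}

Answer: 4 steps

a: -5,-4,-3,-2,-1,0,1,2,3,4,5,6,7,8,9,10,11,12,13,14,15,16,17,18,19,20,21,22,23,24,25,26
d: -5,-4,-3,-4,-5,-6,-7,-8,-9,-10,-11,-12,-13,-14,-15,-16,-17,-18,-19,-20,-21,-22,-23,-24,-25,-26,-27,-28,-29,-30,-31,-32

steps = 4; useful = 128; efficiency = 128/128 = 1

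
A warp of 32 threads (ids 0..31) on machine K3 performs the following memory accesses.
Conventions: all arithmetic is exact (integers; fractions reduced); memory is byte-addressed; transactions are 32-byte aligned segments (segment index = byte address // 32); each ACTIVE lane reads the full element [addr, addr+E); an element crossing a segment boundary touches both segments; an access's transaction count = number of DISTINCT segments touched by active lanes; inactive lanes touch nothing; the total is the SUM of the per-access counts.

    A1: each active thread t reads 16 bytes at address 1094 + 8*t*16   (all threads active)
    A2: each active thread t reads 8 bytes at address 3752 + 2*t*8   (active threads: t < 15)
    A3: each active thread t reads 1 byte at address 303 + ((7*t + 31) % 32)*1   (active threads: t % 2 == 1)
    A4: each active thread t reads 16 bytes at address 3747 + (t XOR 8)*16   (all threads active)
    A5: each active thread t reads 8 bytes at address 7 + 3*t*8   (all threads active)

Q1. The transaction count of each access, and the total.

A1: 32 transactions
A2: 8 transactions
A3: 2 transactions
A4: 17 transactions
A5: 24 transactions

Answer: 32,8,2,17,24; total 83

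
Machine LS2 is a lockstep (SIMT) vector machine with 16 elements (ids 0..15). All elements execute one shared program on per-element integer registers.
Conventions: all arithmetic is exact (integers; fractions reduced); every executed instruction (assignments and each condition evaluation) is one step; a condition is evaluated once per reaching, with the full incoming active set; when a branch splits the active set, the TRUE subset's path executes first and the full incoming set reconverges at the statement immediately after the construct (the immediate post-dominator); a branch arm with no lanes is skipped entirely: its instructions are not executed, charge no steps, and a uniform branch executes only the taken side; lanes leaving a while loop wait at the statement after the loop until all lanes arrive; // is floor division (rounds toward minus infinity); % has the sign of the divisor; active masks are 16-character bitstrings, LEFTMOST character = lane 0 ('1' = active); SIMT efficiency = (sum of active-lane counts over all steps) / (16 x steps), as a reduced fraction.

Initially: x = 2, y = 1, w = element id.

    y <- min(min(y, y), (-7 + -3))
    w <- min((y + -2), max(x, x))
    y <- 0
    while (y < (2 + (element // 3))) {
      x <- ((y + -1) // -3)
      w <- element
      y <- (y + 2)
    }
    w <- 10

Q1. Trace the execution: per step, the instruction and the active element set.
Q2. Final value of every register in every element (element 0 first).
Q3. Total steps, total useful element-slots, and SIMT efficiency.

step 0: y <- min(min(y, y), (-7 + -3)) 1111111111111111
step 1: w <- min((y + -2), max(x, x)) 1111111111111111
step 2: y <- 0                       1111111111111111
step 3: eval (y < (2 + (element // 3))) 1111111111111111
step 4: x <- ((y + -1) // -3)        1111111111111111
step 5: w <- element                 1111111111111111
step 6: y <- (y + 2)                 1111111111111111
step 7: eval (y < (2 + (element // 3))) 1111111111111111
step 8: x <- ((y + -1) // -3)        0001111111111111
step 9: w <- element                 0001111111111111
step 10: y <- (y + 2)                 0001111111111111
step 11: eval (y < (2 + (element // 3))) 0001111111111111
step 12: x <- ((y + -1) // -3)        0000000001111111
step 13: w <- element                 0000000001111111
step 14: y <- (y + 2)                 0000000001111111
step 15: eval (y < (2 + (element // 3))) 0000000001111111
step 16: x <- ((y + -1) // -3)        0000000000000001
step 17: w <- element                 0000000000000001
step 18: y <- (y + 2)                 0000000000000001
step 19: eval (y < (2 + (element // 3))) 0000000000000001
step 20: w <- 10                      1111111111111111

Answer: 21 steps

x: 0,0,0,-1,-1,-1,-1,-1,-1,-1,-1,-1,-1,-1,-1,-2
y: 2,2,2,4,4,4,4,4,4,6,6,6,6,6,6,8
w: 10,10,10,10,10,10,10,10,10,10,10,10,10,10,10,10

steps = 21; useful = 228; efficiency = 228/336 = 19/28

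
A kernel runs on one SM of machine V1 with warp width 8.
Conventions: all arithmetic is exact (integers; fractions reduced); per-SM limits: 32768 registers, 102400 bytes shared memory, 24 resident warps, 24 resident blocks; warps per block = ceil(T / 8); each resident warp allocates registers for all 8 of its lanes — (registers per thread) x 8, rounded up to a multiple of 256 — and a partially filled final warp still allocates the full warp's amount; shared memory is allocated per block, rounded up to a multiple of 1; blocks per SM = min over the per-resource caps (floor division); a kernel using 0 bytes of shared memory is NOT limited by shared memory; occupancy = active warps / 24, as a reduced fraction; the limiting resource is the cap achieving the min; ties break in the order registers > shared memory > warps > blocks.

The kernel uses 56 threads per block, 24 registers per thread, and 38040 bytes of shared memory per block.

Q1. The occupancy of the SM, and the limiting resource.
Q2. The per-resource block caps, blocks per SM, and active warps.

Answer: occupancy 7/12, limited by shared memory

registers: 18 blocks
shared memory: 2 blocks
warps: 3 blocks
blocks: 24 blocks

Answer: 2 blocks, 14 active warps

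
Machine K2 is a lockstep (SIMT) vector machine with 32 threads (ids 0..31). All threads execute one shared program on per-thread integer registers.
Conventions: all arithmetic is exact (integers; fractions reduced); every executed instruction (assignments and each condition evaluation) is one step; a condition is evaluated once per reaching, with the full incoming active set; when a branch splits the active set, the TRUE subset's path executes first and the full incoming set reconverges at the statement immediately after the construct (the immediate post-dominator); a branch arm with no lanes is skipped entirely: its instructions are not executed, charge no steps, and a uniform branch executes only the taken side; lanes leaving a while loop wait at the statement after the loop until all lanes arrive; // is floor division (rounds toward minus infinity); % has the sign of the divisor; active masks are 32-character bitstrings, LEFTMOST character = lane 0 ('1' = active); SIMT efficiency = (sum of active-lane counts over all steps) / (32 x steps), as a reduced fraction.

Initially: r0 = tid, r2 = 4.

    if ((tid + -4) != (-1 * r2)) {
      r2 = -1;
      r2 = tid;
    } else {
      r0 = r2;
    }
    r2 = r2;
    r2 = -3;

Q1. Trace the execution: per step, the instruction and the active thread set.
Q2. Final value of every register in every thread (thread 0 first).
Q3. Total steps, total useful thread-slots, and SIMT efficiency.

step 0: eval ((tid + -4) != (-1 * r2)) 11111111111111111111111111111111
step 1: r2 <- -1                     01111111111111111111111111111111
step 2: r2 <- tid                    01111111111111111111111111111111
step 3: r0 <- r2                     10000000000000000000000000000000
step 4: r2 <- r2                     11111111111111111111111111111111
step 5: r2 <- -3                     11111111111111111111111111111111

Answer: 6 steps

r0: 4,1,2,3,4,5,6,7,8,9,10,11,12,13,14,15,16,17,18,19,20,21,22,23,24,25,26,27,28,29,30,31
r2: -3,-3,-3,-3,-3,-3,-3,-3,-3,-3,-3,-3,-3,-3,-3,-3,-3,-3,-3,-3,-3,-3,-3,-3,-3,-3,-3,-3,-3,-3,-3,-3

steps = 6; useful = 159; efficiency = 159/192 = 53/64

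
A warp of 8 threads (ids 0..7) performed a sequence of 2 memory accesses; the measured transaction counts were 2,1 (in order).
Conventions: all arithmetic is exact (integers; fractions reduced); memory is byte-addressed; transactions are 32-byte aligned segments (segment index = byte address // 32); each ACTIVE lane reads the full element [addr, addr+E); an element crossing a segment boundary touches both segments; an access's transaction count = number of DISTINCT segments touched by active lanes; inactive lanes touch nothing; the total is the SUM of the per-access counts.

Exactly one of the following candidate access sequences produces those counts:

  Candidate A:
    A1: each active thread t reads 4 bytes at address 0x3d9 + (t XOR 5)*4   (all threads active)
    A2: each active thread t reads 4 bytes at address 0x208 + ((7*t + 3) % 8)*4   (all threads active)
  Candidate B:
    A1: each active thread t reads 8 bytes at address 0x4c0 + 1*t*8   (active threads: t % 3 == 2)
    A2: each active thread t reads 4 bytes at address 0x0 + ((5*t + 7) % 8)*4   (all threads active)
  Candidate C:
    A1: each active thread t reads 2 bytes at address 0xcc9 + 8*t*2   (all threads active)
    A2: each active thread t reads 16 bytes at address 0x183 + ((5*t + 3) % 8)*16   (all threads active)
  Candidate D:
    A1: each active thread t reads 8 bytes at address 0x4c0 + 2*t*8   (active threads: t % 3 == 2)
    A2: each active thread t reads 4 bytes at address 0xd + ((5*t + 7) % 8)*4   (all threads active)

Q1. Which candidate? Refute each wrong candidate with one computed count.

A: A2 gives 2 transactions, not 1
C: A1 gives 4 transactions, not 2
D: A2 gives 2 transactions, not 1
B: all counts match (2,1)

Answer: B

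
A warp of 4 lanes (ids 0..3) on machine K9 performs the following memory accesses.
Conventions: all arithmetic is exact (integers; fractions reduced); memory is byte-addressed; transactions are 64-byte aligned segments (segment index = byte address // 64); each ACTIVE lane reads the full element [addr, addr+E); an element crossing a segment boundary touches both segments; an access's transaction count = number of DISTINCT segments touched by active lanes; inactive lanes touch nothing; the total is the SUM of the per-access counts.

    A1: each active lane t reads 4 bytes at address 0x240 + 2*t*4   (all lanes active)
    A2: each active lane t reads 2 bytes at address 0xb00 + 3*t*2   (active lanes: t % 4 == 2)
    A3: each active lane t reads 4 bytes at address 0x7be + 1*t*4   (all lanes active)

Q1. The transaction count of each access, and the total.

A1: 1 transaction
A2: 1 transaction
A3: 2 transactions

Answer: 1,1,2; total 4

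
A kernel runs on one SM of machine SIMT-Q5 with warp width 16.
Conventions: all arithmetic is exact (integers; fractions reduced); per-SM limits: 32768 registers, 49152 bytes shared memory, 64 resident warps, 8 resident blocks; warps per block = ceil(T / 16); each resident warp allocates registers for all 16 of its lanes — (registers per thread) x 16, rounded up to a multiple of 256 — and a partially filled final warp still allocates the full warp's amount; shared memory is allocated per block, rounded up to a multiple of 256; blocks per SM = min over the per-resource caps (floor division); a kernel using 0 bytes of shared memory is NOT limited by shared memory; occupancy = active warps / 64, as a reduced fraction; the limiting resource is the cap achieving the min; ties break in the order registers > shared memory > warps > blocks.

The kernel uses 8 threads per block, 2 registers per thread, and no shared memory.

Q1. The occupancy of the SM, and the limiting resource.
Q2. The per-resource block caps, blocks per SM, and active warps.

Answer: occupancy 1/8, limited by blocks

registers: 128 blocks
shared memory: no limit (kernel uses none)
warps: 64 blocks
blocks: 8 blocks

Answer: 8 blocks, 8 active warps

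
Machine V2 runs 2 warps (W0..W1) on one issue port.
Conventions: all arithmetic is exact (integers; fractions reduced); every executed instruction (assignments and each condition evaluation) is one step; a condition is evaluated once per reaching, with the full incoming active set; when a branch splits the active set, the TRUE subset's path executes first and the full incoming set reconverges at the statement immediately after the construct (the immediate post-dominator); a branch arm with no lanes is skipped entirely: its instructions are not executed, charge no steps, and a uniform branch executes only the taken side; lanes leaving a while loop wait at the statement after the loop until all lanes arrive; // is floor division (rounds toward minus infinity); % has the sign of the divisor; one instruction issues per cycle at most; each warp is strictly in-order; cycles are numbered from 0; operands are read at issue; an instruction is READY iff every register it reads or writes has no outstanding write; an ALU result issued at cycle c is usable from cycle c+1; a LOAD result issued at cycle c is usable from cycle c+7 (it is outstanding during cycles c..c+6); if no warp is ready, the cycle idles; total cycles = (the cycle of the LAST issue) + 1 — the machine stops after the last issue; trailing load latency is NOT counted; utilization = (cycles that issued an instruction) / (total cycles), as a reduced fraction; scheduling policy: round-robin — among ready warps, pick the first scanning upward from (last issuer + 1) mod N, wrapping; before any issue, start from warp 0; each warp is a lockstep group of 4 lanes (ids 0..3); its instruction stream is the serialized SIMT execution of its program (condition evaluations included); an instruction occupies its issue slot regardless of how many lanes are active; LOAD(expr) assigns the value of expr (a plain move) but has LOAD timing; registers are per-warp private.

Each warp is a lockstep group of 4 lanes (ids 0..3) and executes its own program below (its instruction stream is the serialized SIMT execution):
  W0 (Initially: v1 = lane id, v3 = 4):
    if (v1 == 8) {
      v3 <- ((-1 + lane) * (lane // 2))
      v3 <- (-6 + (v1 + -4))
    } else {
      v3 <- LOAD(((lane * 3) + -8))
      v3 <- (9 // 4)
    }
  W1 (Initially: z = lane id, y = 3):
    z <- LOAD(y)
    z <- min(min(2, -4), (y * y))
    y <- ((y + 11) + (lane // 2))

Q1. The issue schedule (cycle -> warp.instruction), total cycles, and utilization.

cycle 0: W0.I0
cycle 1: W1.I0
cycle 2: W0.I1
cycle 3: idle
cycle 4: idle
cycle 5: idle
cycle 6: idle
cycle 7: idle
cycle 8: W1.I1
cycle 9: W0.I2
cycle 10: W1.I2

Answer: 11 cycles, utilization 6/11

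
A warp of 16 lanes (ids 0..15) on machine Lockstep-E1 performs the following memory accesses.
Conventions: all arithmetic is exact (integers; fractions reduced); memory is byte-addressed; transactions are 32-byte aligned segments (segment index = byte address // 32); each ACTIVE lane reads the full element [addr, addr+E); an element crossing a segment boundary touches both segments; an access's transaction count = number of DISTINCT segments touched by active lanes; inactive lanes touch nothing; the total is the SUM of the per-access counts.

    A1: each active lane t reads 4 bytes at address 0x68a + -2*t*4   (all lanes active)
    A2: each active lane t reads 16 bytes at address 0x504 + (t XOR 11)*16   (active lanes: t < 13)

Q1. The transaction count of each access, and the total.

A1: 5 transactions
A2: 9 transactions

Answer: 5,9; total 14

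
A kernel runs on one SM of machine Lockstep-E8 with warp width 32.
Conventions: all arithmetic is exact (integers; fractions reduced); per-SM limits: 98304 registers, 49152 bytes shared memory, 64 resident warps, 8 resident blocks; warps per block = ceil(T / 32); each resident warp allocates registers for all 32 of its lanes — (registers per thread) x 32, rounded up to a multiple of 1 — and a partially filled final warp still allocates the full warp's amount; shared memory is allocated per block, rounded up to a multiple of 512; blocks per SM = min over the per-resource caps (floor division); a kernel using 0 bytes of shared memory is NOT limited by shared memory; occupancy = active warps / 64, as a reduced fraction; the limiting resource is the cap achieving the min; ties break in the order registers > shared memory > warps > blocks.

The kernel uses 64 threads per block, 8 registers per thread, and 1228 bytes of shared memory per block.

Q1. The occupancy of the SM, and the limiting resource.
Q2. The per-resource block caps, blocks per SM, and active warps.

Answer: occupancy 1/4, limited by blocks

registers: 192 blocks
shared memory: 32 blocks
warps: 32 blocks
blocks: 8 blocks

Answer: 8 blocks, 16 active warps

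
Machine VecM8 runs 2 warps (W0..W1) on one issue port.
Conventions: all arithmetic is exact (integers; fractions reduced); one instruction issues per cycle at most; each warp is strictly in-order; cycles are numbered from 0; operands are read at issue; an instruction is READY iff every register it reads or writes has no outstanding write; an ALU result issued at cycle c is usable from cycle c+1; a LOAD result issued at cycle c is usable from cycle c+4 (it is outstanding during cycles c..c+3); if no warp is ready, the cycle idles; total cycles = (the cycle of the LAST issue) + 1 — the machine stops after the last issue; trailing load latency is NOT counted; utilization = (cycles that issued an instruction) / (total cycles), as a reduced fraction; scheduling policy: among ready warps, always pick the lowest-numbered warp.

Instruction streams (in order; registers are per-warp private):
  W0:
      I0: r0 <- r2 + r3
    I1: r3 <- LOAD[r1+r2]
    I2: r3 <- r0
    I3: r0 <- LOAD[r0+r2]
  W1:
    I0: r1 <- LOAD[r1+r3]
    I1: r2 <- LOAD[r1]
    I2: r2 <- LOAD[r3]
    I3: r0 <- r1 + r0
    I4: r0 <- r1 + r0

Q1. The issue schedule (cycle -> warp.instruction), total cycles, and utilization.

cycle 0: W0.I0
cycle 1: W0.I1
cycle 2: W1.I0
cycle 3: idle
cycle 4: idle
cycle 5: W0.I2
cycle 6: W0.I3
cycle 7: W1.I1
cycle 8: idle
cycle 9: idle
cycle 10: idle
cycle 11: W1.I2
cycle 12: W1.I3
cycle 13: W1.I4

Answer: 14 cycles, utilization 9/14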